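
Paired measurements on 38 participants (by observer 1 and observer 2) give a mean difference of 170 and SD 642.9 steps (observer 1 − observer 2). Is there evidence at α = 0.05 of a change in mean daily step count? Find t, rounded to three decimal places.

H0: μ_d = 0; H1: μ_d ≠ 0 (paired t-test on the differences, two-sided).
t = d̄/(s_d/√n) = 170/(642.9/√38) = 1.630
df = n − 1 = 37
Two-sided p-value ≈ 0.1116
Since p ≈ 0.1116 > α = 0.05, fail to reject H0; the evidence is not statistically significant.

1.630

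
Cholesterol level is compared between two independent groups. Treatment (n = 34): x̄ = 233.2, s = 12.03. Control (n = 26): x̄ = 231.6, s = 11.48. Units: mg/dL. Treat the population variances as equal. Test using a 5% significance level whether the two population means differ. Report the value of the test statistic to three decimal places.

Let group 1 = treatment, group 2 = control. H0: μ_1 = μ_2; H1: μ_1 ≠ μ_2 (two-sample pooled-variance t-test, two-sided).
s_p² = [(34−1)·12.03² + (26−1)·11.48²]/(34+26−2) = 139.147
t = (233.2 − 231.6)/√[139.147·(1/34 + 1/26)] = 0.521
df = n₁ + n₂ − 2 = 58
Two-sided p-value ≈ 0.605
Since p ≈ 0.605 > α = 0.05, fail to reject H0; the evidence is not statistically significant.

0.521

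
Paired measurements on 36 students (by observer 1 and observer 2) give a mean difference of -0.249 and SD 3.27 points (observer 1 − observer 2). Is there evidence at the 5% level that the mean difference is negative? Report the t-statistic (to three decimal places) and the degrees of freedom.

t = -0.457, df = 35

H0: μ_d = 0; H1: μ_d < 0 (paired t-test on the differences, left-tailed).
t = d̄/(s_d/√n) = -0.249/(3.27/√36) = -0.457
df = n − 1 = 35
p-value = P(T ≤ -0.457) ≈ 0.3253
Since p ≈ 0.3253 > α = 0.05, fail to reject H0; the data do not provide sufficient evidence against H0.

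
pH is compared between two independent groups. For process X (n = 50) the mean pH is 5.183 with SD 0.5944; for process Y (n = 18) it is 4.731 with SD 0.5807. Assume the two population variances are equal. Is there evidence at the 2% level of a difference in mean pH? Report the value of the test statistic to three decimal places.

2.783

Let group 1 = process X, group 2 = process Y. H0: μ_1 = μ_2; H1: μ_1 ≠ μ_2 (two-sample pooled-variance t-test, two-sided).
s_p² = [(50−1)·0.5944² + (18−1)·0.5807²]/(50+18−2) = 0.349165
t = (5.183 − 4.731)/√[0.349165·(1/50 + 1/18)] = 2.783
df = n₁ + n₂ − 2 = 66
Two-sided p-value ≈ 0.0070
Since p ≈ 0.0070 < α = 0.02, reject H0; the data support H1.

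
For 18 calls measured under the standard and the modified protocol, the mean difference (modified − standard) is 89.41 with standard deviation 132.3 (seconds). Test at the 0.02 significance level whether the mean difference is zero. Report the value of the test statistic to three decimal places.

2.867

H0: μ_d = 0; H1: μ_d ≠ 0 (paired t-test on the differences, two-sided).
t = d̄/(s_d/√n) = 89.41/(132.3/√18) = 2.867
df = n − 1 = 17
Two-sided p-value ≈ 0.011
Since p ≈ 0.011 < α = 0.02, reject H0; the data support H1.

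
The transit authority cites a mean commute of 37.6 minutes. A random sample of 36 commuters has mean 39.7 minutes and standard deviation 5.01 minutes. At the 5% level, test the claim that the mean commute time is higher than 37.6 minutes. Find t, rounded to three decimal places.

H0: μ = 37.6; H1: μ > 37.6 (one-sample t-test, right-tailed).
t = (x̄ − μ₀)/(s/√n) = (39.7 − 37.6)/(5.01/√36) = 2.515
df = n − 1 = 35
p-value = P(T ≥ 2.515) ≈ 0.008
Since p ≈ 0.008 < α = 0.05, reject H0; the evidence is statistically significant.

2.515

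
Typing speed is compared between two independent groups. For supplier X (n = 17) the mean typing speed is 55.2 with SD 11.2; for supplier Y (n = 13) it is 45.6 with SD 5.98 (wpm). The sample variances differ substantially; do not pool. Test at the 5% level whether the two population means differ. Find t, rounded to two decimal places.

Let group 1 = supplier X, group 2 = supplier Y. H0: μ_1 = μ_2; H1: μ_1 ≠ μ_2 (Welch's two-sample t-test, two-sided).
t = (x̄_1 − x̄_2)/√(s_1²/n_1 + s_2²/n_2) = (55.2 − 45.6)/√(11.2²/17 + 5.98²/13) = 3.02
Welch–Satterthwaite df ≈ 25.44
Two-sided p-value ≈ 0.0057
Since p ≈ 0.0057 < α = 0.05, reject H0; the data support H1.

3.02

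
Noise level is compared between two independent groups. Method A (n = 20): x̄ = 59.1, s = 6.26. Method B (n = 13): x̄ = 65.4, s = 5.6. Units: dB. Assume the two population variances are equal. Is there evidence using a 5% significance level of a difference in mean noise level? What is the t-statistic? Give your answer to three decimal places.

-2.941

Let group 1 = method A, group 2 = method B. H0: μ_1 = μ_2; H1: μ_1 ≠ μ_2 (two-sample pooled-variance t-test, two-sided).
s_p² = [(20−1)·6.26² + (13−1)·5.6²]/(20+13−2) = 36.1576
t = (59.1 − 65.4)/√[36.1576·(1/20 + 1/13)] = -2.941
df = n₁ + n₂ − 2 = 31
Two-sided p-value ≈ 0.0061
Since p ≈ 0.0061 < α = 0.05, reject H0; the data support H1.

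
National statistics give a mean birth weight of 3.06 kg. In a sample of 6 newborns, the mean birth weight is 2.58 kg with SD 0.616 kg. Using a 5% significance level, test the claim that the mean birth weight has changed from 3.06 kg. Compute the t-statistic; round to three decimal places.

H0: μ = 3.06; H1: μ ≠ 3.06 (one-sample t-test, two-sided).
t = (x̄ − μ₀)/(s/√n) = (2.58 − 3.06)/(0.616/√6) = -1.909
df = n − 1 = 5
Two-sided p-value ≈ 0.1146
Since p ≈ 0.1146 > α = 0.05, fail to reject H0; the data do not provide sufficient evidence against H0.

-1.909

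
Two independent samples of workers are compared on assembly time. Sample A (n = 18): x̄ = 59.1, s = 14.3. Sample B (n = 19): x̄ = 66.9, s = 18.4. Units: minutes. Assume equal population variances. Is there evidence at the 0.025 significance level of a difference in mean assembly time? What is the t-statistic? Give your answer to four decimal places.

-1.4341

Let group 1 = sample A, group 2 = sample B. H0: μ_1 = μ_2; H1: μ_1 ≠ μ_2 (two-sample pooled-variance t-test, two-sided).
s_p² = [(18−1)·14.3² + (19−1)·18.4²]/(18+19−2) = 273.44
t = (59.1 − 66.9)/√[273.44·(1/18 + 1/19)] = -1.4341
df = n₁ + n₂ − 2 = 35
Two-sided p-value ≈ 0.1604
Since p ≈ 0.1604 > α = 0.025, fail to reject H0; the evidence is not statistically significant.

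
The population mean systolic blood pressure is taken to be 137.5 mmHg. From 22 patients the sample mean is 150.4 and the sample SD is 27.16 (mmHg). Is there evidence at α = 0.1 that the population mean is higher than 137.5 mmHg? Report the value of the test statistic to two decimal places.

2.23

H0: μ = 137.5; H1: μ > 137.5 (one-sample t-test, right-tailed).
t = (x̄ − μ₀)/(s/√n) = (150.4 − 137.5)/(27.16/√22) = 2.23
df = n − 1 = 21
p-value = P(T ≥ 2.23) ≈ 0.0185
Since p ≈ 0.0185 < α = 0.1, reject H0; the data support H1.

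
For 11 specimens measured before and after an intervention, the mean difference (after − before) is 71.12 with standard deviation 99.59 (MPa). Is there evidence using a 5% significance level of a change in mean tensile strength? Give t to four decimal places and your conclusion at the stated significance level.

t = 2.3685; reject H0

H0: μ_d = 0; H1: μ_d ≠ 0 (paired t-test on the differences, two-sided).
t = d̄/(s_d/√n) = 71.12/(99.59/√11) = 2.3685
df = n − 1 = 10
Two-sided p-value ≈ 0.0394
Since p ≈ 0.0394 < α = 0.05, reject H0; the evidence is statistically significant.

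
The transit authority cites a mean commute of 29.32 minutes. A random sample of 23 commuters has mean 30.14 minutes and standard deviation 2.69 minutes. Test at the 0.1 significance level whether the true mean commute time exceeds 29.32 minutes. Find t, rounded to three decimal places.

1.462

H0: μ = 29.32; H1: μ > 29.32 (one-sample t-test, right-tailed).
t = (x̄ − μ₀)/(s/√n) = (30.14 − 29.32)/(2.69/√23) = 1.462
df = n − 1 = 22
p-value = P(T ≥ 1.462) ≈ 0.0789
Since p ≈ 0.0789 < α = 0.1, reject H0; the data support H1.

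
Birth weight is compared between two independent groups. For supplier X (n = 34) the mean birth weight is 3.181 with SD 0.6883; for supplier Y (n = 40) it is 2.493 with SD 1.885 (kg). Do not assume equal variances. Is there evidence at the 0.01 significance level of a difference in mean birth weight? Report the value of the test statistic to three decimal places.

Let group 1 = supplier X, group 2 = supplier Y. H0: μ_1 = μ_2; H1: μ_1 ≠ μ_2 (Welch's two-sample t-test, two-sided).
t = (x̄_1 − x̄_2)/√(s_1²/n_1 + s_2²/n_2) = (3.181 − 2.493)/√(0.6883²/34 + 1.885²/40) = 2.146
Welch–Satterthwaite df ≈ 50.72
Two-sided p-value ≈ 0.037
Since p ≈ 0.037 > α = 0.01, fail to reject H0; the data do not provide sufficient evidence against H0.

2.146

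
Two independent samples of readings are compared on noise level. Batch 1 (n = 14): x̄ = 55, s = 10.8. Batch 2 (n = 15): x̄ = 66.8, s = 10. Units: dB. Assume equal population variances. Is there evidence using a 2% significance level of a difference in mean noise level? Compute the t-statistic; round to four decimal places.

-3.0553

Let group 1 = batch 1, group 2 = batch 2. H0: μ_1 = μ_2; H1: μ_1 ≠ μ_2 (two-sample pooled-variance t-test, two-sided).
s_p² = [(14−1)·10.8² + (15−1)·10²]/(14+15−2) = 108.012
t = (55 − 66.8)/√[108.012·(1/14 + 1/15)] = -3.0553
df = n₁ + n₂ − 2 = 27
Two-sided p-value ≈ 0.005
Since p ≈ 0.005 < α = 0.02, reject H0; the data support H1.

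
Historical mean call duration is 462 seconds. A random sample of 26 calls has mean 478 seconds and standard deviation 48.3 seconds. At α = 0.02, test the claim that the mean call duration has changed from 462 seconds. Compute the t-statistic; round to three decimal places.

1.689

H0: μ = 462; H1: μ ≠ 462 (one-sample t-test, two-sided).
t = (x̄ − μ₀)/(s/√n) = (478 − 462)/(48.3/√26) = 1.689
df = n − 1 = 25
Two-sided p-value ≈ 0.1036
Since p ≈ 0.1036 > α = 0.02, fail to reject H0; the data do not provide sufficient evidence against H0.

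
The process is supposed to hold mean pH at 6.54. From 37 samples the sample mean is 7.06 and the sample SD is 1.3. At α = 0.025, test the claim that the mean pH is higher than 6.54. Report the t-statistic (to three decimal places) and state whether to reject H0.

H0: μ = 6.54; H1: μ > 6.54 (one-sample t-test, right-tailed).
t = (x̄ − μ₀)/(s/√n) = (7.06 − 6.54)/(1.3/√37) = 2.433
df = n − 1 = 36
p-value = P(T ≥ 2.433) ≈ 0.010
Since p ≈ 0.010 < α = 0.025, reject H0; the data support H1.

t = 2.433; reject H0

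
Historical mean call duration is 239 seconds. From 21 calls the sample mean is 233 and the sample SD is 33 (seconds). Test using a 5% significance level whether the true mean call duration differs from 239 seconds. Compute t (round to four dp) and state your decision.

t = -0.8332; fail to reject H0

H0: μ = 239; H1: μ ≠ 239 (one-sample t-test, two-sided).
t = (x̄ − μ₀)/(s/√n) = (233 − 239)/(33/√21) = -0.8332
df = n − 1 = 20
Two-sided p-value ≈ 0.4146
Since p ≈ 0.4146 > α = 0.05, fail to reject H0; the evidence is not statistically significant.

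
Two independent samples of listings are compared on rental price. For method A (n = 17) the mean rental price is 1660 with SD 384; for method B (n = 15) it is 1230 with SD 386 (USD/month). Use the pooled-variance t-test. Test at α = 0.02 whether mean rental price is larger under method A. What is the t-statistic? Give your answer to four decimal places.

Let group 1 = method A, group 2 = method B. H0: μ_1 = μ_2; H1: μ_1 > μ_2 (two-sample pooled-variance t-test, right-tailed).
s_p² = [(17−1)·384² + (15−1)·386²]/(17+15−2) = 148175
t = (1660 − 1230)/√[148175·(1/17 + 1/15)] = 3.1534
df = n₁ + n₂ − 2 = 30
p-value = P(T ≥ 3.1534) ≈ 0.002
Since p ≈ 0.002 < α = 0.02, reject H0; the evidence is statistically significant.

3.1534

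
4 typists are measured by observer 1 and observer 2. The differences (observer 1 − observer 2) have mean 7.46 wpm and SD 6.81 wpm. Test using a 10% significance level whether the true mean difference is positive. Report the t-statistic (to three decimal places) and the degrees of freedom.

H0: μ_d = 0; H1: μ_d > 0 (paired t-test on the differences, right-tailed).
t = d̄/(s_d/√n) = 7.46/(6.81/√4) = 2.191
df = n − 1 = 3
p-value = P(T ≥ 2.191) ≈ 0.058
Since p ≈ 0.058 < α = 0.1, reject H0; the evidence is statistically significant.

t = 2.191, df = 3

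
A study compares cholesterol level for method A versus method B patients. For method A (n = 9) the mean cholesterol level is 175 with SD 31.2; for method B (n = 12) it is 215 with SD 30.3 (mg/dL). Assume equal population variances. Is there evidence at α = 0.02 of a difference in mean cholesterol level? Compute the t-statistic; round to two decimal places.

-2.96

Let group 1 = method A, group 2 = method B. H0: μ_1 = μ_2; H1: μ_1 ≠ μ_2 (two-sample pooled-variance t-test, two-sided).
s_p² = [(9−1)·31.2² + (12−1)·30.3²]/(9+12−2) = 941.395
t = (175 − 215)/√[941.395·(1/9 + 1/12)] = -2.96
df = n₁ + n₂ − 2 = 19
Two-sided p-value ≈ 0.0081
Since p ≈ 0.0081 < α = 0.02, reject H0; the data support H1.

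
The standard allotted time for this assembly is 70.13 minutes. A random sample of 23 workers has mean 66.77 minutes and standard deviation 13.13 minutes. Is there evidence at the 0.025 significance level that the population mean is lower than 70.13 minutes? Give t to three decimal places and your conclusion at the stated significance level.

t = -1.227; fail to reject H0

H0: μ = 70.13; H1: μ < 70.13 (one-sample t-test, left-tailed).
t = (x̄ − μ₀)/(s/√n) = (66.77 − 70.13)/(13.13/√23) = -1.227
df = n − 1 = 22
p-value = P(T ≤ -1.227) ≈ 0.1163
Since p ≈ 0.1163 > α = 0.025, fail to reject H0; the evidence is not statistically significant.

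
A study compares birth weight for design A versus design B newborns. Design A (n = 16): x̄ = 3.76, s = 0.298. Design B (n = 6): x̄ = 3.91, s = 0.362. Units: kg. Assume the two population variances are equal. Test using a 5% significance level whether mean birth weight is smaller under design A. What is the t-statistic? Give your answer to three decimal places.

-0.994

Let group 1 = design A, group 2 = design B. H0: μ_1 = μ_2; H1: μ_1 < μ_2 (two-sample pooled-variance t-test, left-tailed).
s_p² = [(16−1)·0.298² + (6−1)·0.362²]/(16+6−2) = 0.099364
t = (3.76 − 3.91)/√[0.099364·(1/16 + 1/6)] = -0.994
df = n₁ + n₂ − 2 = 20
p-value = P(T ≤ -0.994) ≈ 0.166
Since p ≈ 0.166 > α = 0.05, fail to reject H0; the evidence is not statistically significant.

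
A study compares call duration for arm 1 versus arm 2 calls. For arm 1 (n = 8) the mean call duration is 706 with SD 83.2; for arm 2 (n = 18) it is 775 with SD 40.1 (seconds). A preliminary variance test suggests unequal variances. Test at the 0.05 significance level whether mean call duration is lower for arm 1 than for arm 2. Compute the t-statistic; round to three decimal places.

Let group 1 = arm 1, group 2 = arm 2. H0: μ_1 = μ_2; H1: μ_1 < μ_2 (Welch's two-sample t-test, left-tailed).
t = (x̄_1 − x̄_2)/√(s_1²/n_1 + s_2²/n_2) = (706 − 775)/√(83.2²/8 + 40.1²/18) = -2.233
Welch–Satterthwaite df ≈ 8.48
p-value = P(T ≤ -2.233) ≈ 0.027
Since p ≈ 0.027 < α = 0.05, reject H0; the data support H1.

-2.233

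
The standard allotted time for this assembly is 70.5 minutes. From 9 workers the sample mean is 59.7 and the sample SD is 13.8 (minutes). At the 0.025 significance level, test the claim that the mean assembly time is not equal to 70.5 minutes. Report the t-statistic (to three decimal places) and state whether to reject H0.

H0: μ = 70.5; H1: μ ≠ 70.5 (one-sample t-test, two-sided).
t = (x̄ − μ₀)/(s/√n) = (59.7 − 70.5)/(13.8/√9) = -2.348
df = n − 1 = 8
Two-sided p-value ≈ 0.0468
Since p ≈ 0.0468 > α = 0.025, fail to reject H0; the evidence is not statistically significant.

t = -2.348; fail to reject H0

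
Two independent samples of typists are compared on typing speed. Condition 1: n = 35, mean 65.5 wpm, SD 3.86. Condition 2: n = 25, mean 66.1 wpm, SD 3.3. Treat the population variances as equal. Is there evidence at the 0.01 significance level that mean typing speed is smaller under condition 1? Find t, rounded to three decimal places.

-0.630

Let group 1 = condition 1, group 2 = condition 2. H0: μ_1 = μ_2; H1: μ_1 < μ_2 (two-sample pooled-variance t-test, left-tailed).
s_p² = [(35−1)·3.86² + (25−1)·3.3²]/(35+25−2) = 13.2405
t = (65.5 − 66.1)/√[13.2405·(1/35 + 1/25)] = -0.630
df = n₁ + n₂ − 2 = 58
p-value = P(T ≤ -0.630) ≈ 0.2657
Since p ≈ 0.2657 > α = 0.01, fail to reject H0; the data do not provide sufficient evidence against H0.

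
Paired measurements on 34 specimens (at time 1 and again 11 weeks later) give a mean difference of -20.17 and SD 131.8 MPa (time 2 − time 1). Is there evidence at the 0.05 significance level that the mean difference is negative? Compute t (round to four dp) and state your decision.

H0: μ_d = 0; H1: μ_d < 0 (paired t-test on the differences, left-tailed).
t = d̄/(s_d/√n) = -20.17/(131.8/√34) = -0.8923
df = n − 1 = 33
p-value = P(T ≤ -0.8923) ≈ 0.189
Since p ≈ 0.189 > α = 0.05, fail to reject H0; the data do not provide sufficient evidence against H0.

t = -0.8923; fail to reject H0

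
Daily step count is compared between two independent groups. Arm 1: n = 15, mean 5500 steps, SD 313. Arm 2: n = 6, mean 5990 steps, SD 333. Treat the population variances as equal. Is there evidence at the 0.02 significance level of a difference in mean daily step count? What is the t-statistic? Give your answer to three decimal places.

Let group 1 = arm 1, group 2 = arm 2. H0: μ_1 = μ_2; H1: μ_1 ≠ μ_2 (two-sample pooled-variance t-test, two-sided).
s_p² = [(15−1)·313² + (6−1)·333²]/(15+6−2) = 101369
t = (5500 − 5990)/√[101369·(1/15 + 1/6)] = -3.186
df = n₁ + n₂ − 2 = 19
Two-sided p-value ≈ 0.0049
Since p ≈ 0.0049 < α = 0.02, reject H0; the evidence is statistically significant.

-3.186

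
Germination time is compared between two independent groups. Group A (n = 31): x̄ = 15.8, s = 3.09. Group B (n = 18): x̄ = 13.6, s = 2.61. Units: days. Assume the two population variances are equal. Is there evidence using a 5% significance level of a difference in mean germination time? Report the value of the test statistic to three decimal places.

2.538

Let group 1 = group A, group 2 = group B. H0: μ_1 = μ_2; H1: μ_1 ≠ μ_2 (two-sample pooled-variance t-test, two-sided).
s_p² = [(31−1)·3.09² + (18−1)·2.61²]/(31+18−2) = 8.55848
t = (15.8 − 13.6)/√[8.55848·(1/31 + 1/18)] = 2.538
df = n₁ + n₂ − 2 = 47
Two-sided p-value ≈ 0.015
Since p ≈ 0.015 < α = 0.05, reject H0; the evidence is statistically significant.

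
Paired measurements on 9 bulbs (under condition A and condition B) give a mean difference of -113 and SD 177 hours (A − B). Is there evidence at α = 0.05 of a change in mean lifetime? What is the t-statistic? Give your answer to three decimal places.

H0: μ_d = 0; H1: μ_d ≠ 0 (paired t-test on the differences, two-sided).
t = d̄/(s_d/√n) = -113/(177/√9) = -1.915
df = n − 1 = 8
Two-sided p-value ≈ 0.0918
Since p ≈ 0.0918 > α = 0.05, fail to reject H0; the data do not provide sufficient evidence against H0.

-1.915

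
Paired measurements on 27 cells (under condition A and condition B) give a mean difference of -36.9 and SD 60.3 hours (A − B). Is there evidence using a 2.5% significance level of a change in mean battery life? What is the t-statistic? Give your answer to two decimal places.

H0: μ_d = 0; H1: μ_d ≠ 0 (paired t-test on the differences, two-sided).
t = d̄/(s_d/√n) = -36.9/(60.3/√27) = -3.18
df = n − 1 = 26
Two-sided p-value ≈ 0.0038
Since p ≈ 0.0038 < α = 0.025, reject H0; the evidence is statistically significant.

-3.18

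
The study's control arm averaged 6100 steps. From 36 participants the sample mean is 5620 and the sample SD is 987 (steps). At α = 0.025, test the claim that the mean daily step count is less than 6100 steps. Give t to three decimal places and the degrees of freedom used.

t = -2.918, df = 35

H0: μ = 6100; H1: μ < 6100 (one-sample t-test, left-tailed).
t = (x̄ − μ₀)/(s/√n) = (5620 − 6100)/(987/√36) = -2.918
df = n − 1 = 35
p-value = P(T ≤ -2.918) ≈ 0.003
Since p ≈ 0.003 < α = 0.025, reject H0; the evidence is statistically significant.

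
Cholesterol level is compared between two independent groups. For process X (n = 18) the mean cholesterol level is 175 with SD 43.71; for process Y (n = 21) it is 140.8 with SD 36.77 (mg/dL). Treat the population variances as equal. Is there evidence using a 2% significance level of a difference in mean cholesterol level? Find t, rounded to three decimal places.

2.655

Let group 1 = process X, group 2 = process Y. H0: μ_1 = μ_2; H1: μ_1 ≠ μ_2 (two-sample pooled-variance t-test, two-sided).
s_p² = [(18−1)·43.71² + (21−1)·36.77²]/(18+21−2) = 1608.66
t = (175 − 140.8)/√[1608.66·(1/18 + 1/21)] = 2.655
df = n₁ + n₂ − 2 = 37
Two-sided p-value ≈ 0.012
Since p ≈ 0.012 < α = 0.02, reject H0; the data support H1.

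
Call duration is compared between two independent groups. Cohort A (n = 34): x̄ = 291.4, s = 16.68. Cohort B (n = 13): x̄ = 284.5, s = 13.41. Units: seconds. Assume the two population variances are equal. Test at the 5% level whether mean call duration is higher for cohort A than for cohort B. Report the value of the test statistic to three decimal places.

Let group 1 = cohort A, group 2 = cohort B. H0: μ_1 = μ_2; H1: μ_1 > μ_2 (two-sample pooled-variance t-test, right-tailed).
s_p² = [(34−1)·16.68² + (13−1)·13.41²]/(34+13−2) = 251.984
t = (291.4 − 284.5)/√[251.984·(1/34 + 1/13)] = 1.333
df = n₁ + n₂ − 2 = 45
p-value = P(T ≥ 1.333) ≈ 0.0946
Since p ≈ 0.0946 > α = 0.05, fail to reject H0; the data do not provide sufficient evidence against H0.

1.333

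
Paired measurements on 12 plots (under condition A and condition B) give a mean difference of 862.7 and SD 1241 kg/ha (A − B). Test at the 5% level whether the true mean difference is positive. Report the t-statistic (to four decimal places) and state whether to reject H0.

t = 2.4081; reject H0

H0: μ_d = 0; H1: μ_d > 0 (paired t-test on the differences, right-tailed).
t = d̄/(s_d/√n) = 862.7/(1241/√12) = 2.4081
df = n − 1 = 11
p-value = P(T ≥ 2.4081) ≈ 0.017
Since p ≈ 0.017 < α = 0.05, reject H0; the evidence is statistically significant.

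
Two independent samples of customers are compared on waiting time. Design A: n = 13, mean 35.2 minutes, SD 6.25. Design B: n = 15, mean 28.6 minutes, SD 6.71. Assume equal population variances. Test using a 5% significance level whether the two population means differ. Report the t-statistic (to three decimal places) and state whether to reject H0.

t = 2.679; reject H0

Let group 1 = design A, group 2 = design B. H0: μ_1 = μ_2; H1: μ_1 ≠ μ_2 (two-sample pooled-variance t-test, two-sided).
s_p² = [(13−1)·6.25² + (15−1)·6.71²]/(13+15−2) = 42.2726
t = (35.2 − 28.6)/√[42.2726·(1/13 + 1/15)] = 2.679
df = n₁ + n₂ − 2 = 26
Two-sided p-value ≈ 0.013
Since p ≈ 0.013 < α = 0.05, reject H0; the evidence is statistically significant.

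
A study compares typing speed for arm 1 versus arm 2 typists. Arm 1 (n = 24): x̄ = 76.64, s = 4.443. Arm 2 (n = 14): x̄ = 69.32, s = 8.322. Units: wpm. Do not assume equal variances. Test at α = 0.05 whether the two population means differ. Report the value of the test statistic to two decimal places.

3.05

Let group 1 = arm 1, group 2 = arm 2. H0: μ_1 = μ_2; H1: μ_1 ≠ μ_2 (Welch's two-sample t-test, two-sided).
t = (x̄_1 − x̄_2)/√(s_1²/n_1 + s_2²/n_2) = (76.64 − 69.32)/√(4.443²/24 + 8.322²/14) = 3.05
Welch–Satterthwaite df ≈ 17.41
Two-sided p-value ≈ 0.007
Since p ≈ 0.007 < α = 0.05, reject H0; the evidence is statistically significant.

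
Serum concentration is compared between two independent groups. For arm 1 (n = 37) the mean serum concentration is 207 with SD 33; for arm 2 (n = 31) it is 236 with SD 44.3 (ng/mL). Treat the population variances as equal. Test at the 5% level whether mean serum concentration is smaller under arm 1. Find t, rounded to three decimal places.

Let group 1 = arm 1, group 2 = arm 2. H0: μ_1 = μ_2; H1: μ_1 < μ_2 (two-sample pooled-variance t-test, left-tailed).
s_p² = [(37−1)·33² + (31−1)·44.3²]/(37+31−2) = 1486.04
t = (207 − 236)/√[1486.04·(1/37 + 1/31)] = -3.090
df = n₁ + n₂ − 2 = 66
p-value = P(T ≤ -3.090) ≈ 0.001
Since p ≈ 0.001 < α = 0.05, reject H0; the data support H1.

-3.090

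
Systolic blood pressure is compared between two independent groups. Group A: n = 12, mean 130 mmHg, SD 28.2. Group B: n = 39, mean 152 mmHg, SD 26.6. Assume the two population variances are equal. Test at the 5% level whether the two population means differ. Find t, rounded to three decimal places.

Let group 1 = group A, group 2 = group B. H0: μ_1 = μ_2; H1: μ_1 ≠ μ_2 (two-sample pooled-variance t-test, two-sided).
s_p² = [(12−1)·28.2² + (39−1)·26.6²]/(12+39−2) = 727.243
t = (130 − 152)/√[727.243·(1/12 + 1/39)] = -2.471
df = n₁ + n₂ − 2 = 49
Two-sided p-value ≈ 0.017
Since p ≈ 0.017 < α = 0.05, reject H0; the evidence is statistically significant.

-2.471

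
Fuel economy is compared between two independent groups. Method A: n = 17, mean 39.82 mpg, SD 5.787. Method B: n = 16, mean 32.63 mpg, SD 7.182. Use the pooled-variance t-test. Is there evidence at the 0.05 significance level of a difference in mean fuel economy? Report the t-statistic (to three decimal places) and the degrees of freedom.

t = 3.176, df = 31

Let group 1 = method A, group 2 = method B. H0: μ_1 = μ_2; H1: μ_1 ≠ μ_2 (two-sample pooled-variance t-test, two-sided).
s_p² = [(17−1)·5.787² + (16−1)·7.182²]/(17+16−2) = 42.2434
t = (39.82 − 32.63)/√[42.2434·(1/17 + 1/16)] = 3.176
df = n₁ + n₂ − 2 = 31
Two-sided p-value ≈ 0.0034
Since p ≈ 0.0034 < α = 0.05, reject H0; the data support H1.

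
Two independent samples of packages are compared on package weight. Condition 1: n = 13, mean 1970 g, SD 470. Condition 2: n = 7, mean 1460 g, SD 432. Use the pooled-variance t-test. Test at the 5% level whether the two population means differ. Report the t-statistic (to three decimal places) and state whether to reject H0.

Let group 1 = condition 1, group 2 = condition 2. H0: μ_1 = μ_2; H1: μ_1 ≠ μ_2 (two-sample pooled-variance t-test, two-sided).
s_p² = [(13−1)·470² + (7−1)·432²]/(13+7−2) = 209475
t = (1970 − 1460)/√[209475·(1/13 + 1/7)] = 2.377
df = n₁ + n₂ − 2 = 18
Two-sided p-value ≈ 0.0288
Since p ≈ 0.0288 < α = 0.05, reject H0; the data support H1.

t = 2.377; reject H0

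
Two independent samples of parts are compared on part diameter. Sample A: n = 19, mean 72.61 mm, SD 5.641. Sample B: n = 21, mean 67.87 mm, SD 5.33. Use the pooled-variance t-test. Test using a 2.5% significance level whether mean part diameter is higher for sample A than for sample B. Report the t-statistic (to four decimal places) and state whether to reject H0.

Let group 1 = sample A, group 2 = sample B. H0: μ_1 = μ_2; H1: μ_1 > μ_2 (two-sample pooled-variance t-test, right-tailed).
s_p² = [(19−1)·5.641² + (21−1)·5.33²]/(19+21−2) = 30.0251
t = (72.61 − 67.87)/√[30.0251·(1/19 + 1/21)] = 2.7321
df = n₁ + n₂ − 2 = 38
p-value = P(T ≥ 2.7321) ≈ 0.005
Since p ≈ 0.005 < α = 0.025, reject H0; the data support H1.

t = 2.7321; reject H0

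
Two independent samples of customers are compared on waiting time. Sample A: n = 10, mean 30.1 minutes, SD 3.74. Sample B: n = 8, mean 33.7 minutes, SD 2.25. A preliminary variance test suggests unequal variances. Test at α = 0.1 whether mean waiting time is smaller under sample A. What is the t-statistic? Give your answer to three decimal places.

Let group 1 = sample A, group 2 = sample B. H0: μ_1 = μ_2; H1: μ_1 < μ_2 (Welch's two-sample t-test, left-tailed).
t = (x̄_1 − x̄_2)/√(s_1²/n_1 + s_2²/n_2) = (30.1 − 33.7)/√(3.74²/10 + 2.25²/8) = -2.526
Welch–Satterthwaite df ≈ 15.03
p-value = P(T ≤ -2.526) ≈ 0.0116
Since p ≈ 0.0116 < α = 0.1, reject H0; the evidence is statistically significant.

-2.526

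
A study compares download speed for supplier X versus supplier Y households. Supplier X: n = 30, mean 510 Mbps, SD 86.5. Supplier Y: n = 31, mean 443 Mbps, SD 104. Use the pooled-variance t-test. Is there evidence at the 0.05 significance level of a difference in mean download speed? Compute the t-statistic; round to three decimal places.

2.731

Let group 1 = supplier X, group 2 = supplier Y. H0: μ_1 = μ_2; H1: μ_1 ≠ μ_2 (two-sample pooled-variance t-test, two-sided).
s_p² = [(30−1)·86.5² + (31−1)·104²]/(30+31−2) = 9177.38
t = (510 − 443)/√[9177.38·(1/30 + 1/31)] = 2.731
df = n₁ + n₂ − 2 = 59
Two-sided p-value ≈ 0.0083
Since p ≈ 0.0083 < α = 0.05, reject H0; the data support H1.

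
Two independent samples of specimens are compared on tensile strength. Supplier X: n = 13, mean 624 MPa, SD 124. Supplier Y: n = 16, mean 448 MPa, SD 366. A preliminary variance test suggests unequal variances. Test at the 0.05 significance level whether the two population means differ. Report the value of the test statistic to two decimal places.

1.80

Let group 1 = supplier X, group 2 = supplier Y. H0: μ_1 = μ_2; H1: μ_1 ≠ μ_2 (Welch's two-sample t-test, two-sided).
t = (x̄_1 − x̄_2)/√(s_1²/n_1 + s_2²/n_2) = (624 − 448)/√(124²/13 + 366²/16) = 1.80
Welch–Satterthwaite df ≈ 19.06
Two-sided p-value ≈ 0.088
Since p ≈ 0.088 > α = 0.05, fail to reject H0; the evidence is not statistically significant.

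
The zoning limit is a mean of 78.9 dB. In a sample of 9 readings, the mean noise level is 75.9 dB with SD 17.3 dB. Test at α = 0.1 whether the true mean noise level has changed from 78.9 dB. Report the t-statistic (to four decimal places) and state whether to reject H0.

t = -0.5202; fail to reject H0

H0: μ = 78.9; H1: μ ≠ 78.9 (one-sample t-test, two-sided).
t = (x̄ − μ₀)/(s/√n) = (75.9 − 78.9)/(17.3/√9) = -0.5202
df = n − 1 = 8
Two-sided p-value ≈ 0.617
Since p ≈ 0.617 > α = 0.1, fail to reject H0; the evidence is not statistically significant.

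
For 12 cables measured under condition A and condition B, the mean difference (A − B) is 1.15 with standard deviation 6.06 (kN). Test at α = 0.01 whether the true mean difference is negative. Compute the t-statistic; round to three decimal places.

H0: μ_d = 0; H1: μ_d < 0 (paired t-test on the differences, left-tailed).
t = d̄/(s_d/√n) = 1.15/(6.06/√12) = 0.657
df = n − 1 = 11
p-value = P(T ≤ 0.657) ≈ 0.738
Since p ≈ 0.738 > α = 0.01, fail to reject H0; the data do not provide sufficient evidence against H0.

0.657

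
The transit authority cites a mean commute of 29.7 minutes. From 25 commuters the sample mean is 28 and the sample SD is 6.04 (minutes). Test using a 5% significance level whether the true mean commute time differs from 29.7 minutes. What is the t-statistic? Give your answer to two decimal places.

H0: μ = 29.7; H1: μ ≠ 29.7 (one-sample t-test, two-sided).
t = (x̄ − μ₀)/(s/√n) = (28 − 29.7)/(6.04/√25) = -1.41
df = n − 1 = 24
Two-sided p-value ≈ 0.1722
Since p ≈ 0.1722 > α = 0.05, fail to reject H0; the evidence is not statistically significant.

-1.41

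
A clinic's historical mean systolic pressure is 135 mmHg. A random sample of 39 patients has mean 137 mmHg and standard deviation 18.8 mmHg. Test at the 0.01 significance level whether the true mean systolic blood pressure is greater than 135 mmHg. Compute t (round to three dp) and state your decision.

H0: μ = 135; H1: μ > 135 (one-sample t-test, right-tailed).
t = (x̄ − μ₀)/(s/√n) = (137 − 135)/(18.8/√39) = 0.664
df = n − 1 = 38
p-value = P(T ≥ 0.664) ≈ 0.255
Since p ≈ 0.255 > α = 0.01, fail to reject H0; the data do not provide sufficient evidence against H0.

t = 0.664; fail to reject H0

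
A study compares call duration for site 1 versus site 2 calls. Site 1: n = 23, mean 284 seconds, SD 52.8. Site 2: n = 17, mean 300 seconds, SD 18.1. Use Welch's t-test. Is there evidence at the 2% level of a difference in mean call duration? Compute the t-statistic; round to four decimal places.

-1.3499

Let group 1 = site 1, group 2 = site 2. H0: μ_1 = μ_2; H1: μ_1 ≠ μ_2 (Welch's two-sample t-test, two-sided).
t = (x̄_1 − x̄_2)/√(s_1²/n_1 + s_2²/n_2) = (284 − 300)/√(52.8²/23 + 18.1²/17) = -1.3499
Welch–Satterthwaite df ≈ 28.56
Two-sided p-value ≈ 0.188
Since p ≈ 0.188 > α = 0.02, fail to reject H0; the data do not provide sufficient evidence against H0.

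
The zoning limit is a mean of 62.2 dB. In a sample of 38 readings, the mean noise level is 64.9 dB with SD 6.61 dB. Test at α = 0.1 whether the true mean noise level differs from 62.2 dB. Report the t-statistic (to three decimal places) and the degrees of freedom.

t = 2.518, df = 37

H0: μ = 62.2; H1: μ ≠ 62.2 (one-sample t-test, two-sided).
t = (x̄ − μ₀)/(s/√n) = (64.9 − 62.2)/(6.61/√38) = 2.518
df = n − 1 = 37
Two-sided p-value ≈ 0.016
Since p ≈ 0.016 < α = 0.1, reject H0; the data support H1.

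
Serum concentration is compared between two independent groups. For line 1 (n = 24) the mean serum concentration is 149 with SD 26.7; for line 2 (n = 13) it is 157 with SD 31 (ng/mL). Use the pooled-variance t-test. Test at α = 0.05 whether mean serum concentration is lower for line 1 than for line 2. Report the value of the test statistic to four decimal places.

-0.8224

Let group 1 = line 1, group 2 = line 2. H0: μ_1 = μ_2; H1: μ_1 < μ_2 (two-sample pooled-variance t-test, left-tailed).
s_p² = [(24−1)·26.7² + (13−1)·31²]/(24+13−2) = 797.956
t = (149 − 157)/√[797.956·(1/24 + 1/13)] = -0.8224
df = n₁ + n₂ − 2 = 35
p-value = P(T ≤ -0.8224) ≈ 0.2082
Since p ≈ 0.2082 > α = 0.05, fail to reject H0; the evidence is not statistically significant.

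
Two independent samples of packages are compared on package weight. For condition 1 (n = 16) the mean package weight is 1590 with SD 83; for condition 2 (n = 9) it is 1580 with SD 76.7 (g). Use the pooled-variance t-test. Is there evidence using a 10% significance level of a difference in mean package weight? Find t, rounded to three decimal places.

Let group 1 = condition 1, group 2 = condition 2. H0: μ_1 = μ_2; H1: μ_1 ≠ μ_2 (two-sample pooled-variance t-test, two-sided).
s_p² = [(16−1)·83² + (9−1)·76.7²]/(16+9−2) = 6539.05
t = (1590 − 1580)/√[6539.05·(1/16 + 1/9)] = 0.297
df = n₁ + n₂ − 2 = 23
Two-sided p-value ≈ 0.7693
Since p ≈ 0.7693 > α = 0.1, fail to reject H0; the evidence is not statistically significant.

0.297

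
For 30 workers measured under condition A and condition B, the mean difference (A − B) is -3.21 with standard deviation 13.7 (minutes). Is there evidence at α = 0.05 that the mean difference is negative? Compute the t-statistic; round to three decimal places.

H0: μ_d = 0; H1: μ_d < 0 (paired t-test on the differences, left-tailed).
t = d̄/(s_d/√n) = -3.21/(13.7/√30) = -1.283
df = n − 1 = 29
p-value = P(T ≤ -1.283) ≈ 0.1048
Since p ≈ 0.1048 > α = 0.05, fail to reject H0; the evidence is not statistically significant.

-1.283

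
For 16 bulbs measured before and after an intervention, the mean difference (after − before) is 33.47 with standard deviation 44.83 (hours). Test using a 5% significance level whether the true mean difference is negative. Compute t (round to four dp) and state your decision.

H0: μ_d = 0; H1: μ_d < 0 (paired t-test on the differences, left-tailed).
t = d̄/(s_d/√n) = 33.47/(44.83/√16) = 2.9864
df = n − 1 = 15
p-value = P(T ≤ 2.9864) ≈ 0.995
Since p ≈ 0.995 > α = 0.05, fail to reject H0; the evidence is not statistically significant.

t = 2.9864; fail to reject H0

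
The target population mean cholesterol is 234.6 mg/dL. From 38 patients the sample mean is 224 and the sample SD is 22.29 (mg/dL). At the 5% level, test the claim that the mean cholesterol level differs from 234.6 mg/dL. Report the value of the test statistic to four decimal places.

H0: μ = 234.6; H1: μ ≠ 234.6 (one-sample t-test, two-sided).
t = (x̄ − μ₀)/(s/√n) = (224 − 234.6)/(22.29/√38) = -2.9315
df = n − 1 = 37
Two-sided p-value ≈ 0.0058
Since p ≈ 0.0058 < α = 0.05, reject H0; the evidence is statistically significant.

-2.9315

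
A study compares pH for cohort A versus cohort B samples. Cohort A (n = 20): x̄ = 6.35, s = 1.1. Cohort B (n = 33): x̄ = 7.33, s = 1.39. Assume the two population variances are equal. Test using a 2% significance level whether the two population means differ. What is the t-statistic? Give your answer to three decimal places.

-2.682

Let group 1 = cohort A, group 2 = cohort B. H0: μ_1 = μ_2; H1: μ_1 ≠ μ_2 (two-sample pooled-variance t-test, two-sided).
s_p² = [(20−1)·1.1² + (33−1)·1.39²]/(20+33−2) = 1.66308
t = (6.35 − 7.33)/√[1.66308·(1/20 + 1/33)] = -2.682
df = n₁ + n₂ − 2 = 51
Two-sided p-value ≈ 0.0098
Since p ≈ 0.0098 < α = 0.02, reject H0; the evidence is statistically significant.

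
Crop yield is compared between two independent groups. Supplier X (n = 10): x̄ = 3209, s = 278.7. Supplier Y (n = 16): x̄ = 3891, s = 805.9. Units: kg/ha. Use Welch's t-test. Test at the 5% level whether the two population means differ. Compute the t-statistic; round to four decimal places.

Let group 1 = supplier X, group 2 = supplier Y. H0: μ_1 = μ_2; H1: μ_1 ≠ μ_2 (Welch's two-sample t-test, two-sided).
t = (x̄_1 − x̄_2)/√(s_1²/n_1 + s_2²/n_2) = (3209 − 3891)/√(278.7²/10 + 805.9²/16) = -3.1013
Welch–Satterthwaite df ≈ 20.07
Two-sided p-value ≈ 0.006
Since p ≈ 0.006 < α = 0.05, reject H0; the evidence is statistically significant.

-3.1013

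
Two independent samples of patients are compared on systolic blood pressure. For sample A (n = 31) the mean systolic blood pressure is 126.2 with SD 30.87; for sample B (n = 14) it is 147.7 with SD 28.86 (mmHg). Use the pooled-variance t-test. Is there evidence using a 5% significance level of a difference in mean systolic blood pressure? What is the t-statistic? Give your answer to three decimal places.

-2.205

Let group 1 = sample A, group 2 = sample B. H0: μ_1 = μ_2; H1: μ_1 ≠ μ_2 (two-sample pooled-variance t-test, two-sided).
s_p² = [(31−1)·30.87² + (14−1)·28.86²]/(31+14−2) = 916.661
t = (126.2 − 147.7)/√[916.661·(1/31 + 1/14)] = -2.205
df = n₁ + n₂ − 2 = 43
Two-sided p-value ≈ 0.0328
Since p ≈ 0.0328 < α = 0.05, reject H0; the evidence is statistically significant.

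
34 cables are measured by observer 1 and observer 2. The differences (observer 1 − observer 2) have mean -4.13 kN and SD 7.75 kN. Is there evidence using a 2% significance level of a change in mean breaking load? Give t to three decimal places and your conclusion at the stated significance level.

H0: μ_d = 0; H1: μ_d ≠ 0 (paired t-test on the differences, two-sided).
t = d̄/(s_d/√n) = -4.13/(7.75/√34) = -3.107
df = n − 1 = 33
Two-sided p-value ≈ 0.0039
Since p ≈ 0.0039 < α = 0.02, reject H0; the data support H1.

t = -3.107; reject H0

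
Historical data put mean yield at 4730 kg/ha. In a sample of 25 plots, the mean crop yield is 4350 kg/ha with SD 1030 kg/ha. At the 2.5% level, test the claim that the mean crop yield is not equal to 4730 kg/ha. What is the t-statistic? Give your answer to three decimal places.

H0: μ = 4730; H1: μ ≠ 4730 (one-sample t-test, two-sided).
t = (x̄ − μ₀)/(s/√n) = (4350 − 4730)/(1030/√25) = -1.845
df = n − 1 = 24
Two-sided p-value ≈ 0.077
Since p ≈ 0.077 > α = 0.025, fail to reject H0; the evidence is not statistically significant.

-1.845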